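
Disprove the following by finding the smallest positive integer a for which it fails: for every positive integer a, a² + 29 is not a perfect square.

For a = 1, 2, 3, 4, …, 11, 12, 13 the conclusion holds.
a = 14: 14² + 29 = 225 = 15², a perfect square.
Thus a = 14 disproves the claim, and no smaller a works.

a = 14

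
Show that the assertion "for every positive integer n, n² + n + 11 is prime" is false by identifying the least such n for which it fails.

We need the least positive integer n for which n² + n + 11 is not prime.
The first 9 eligible values, up to n = 9, all satisfy the conclusion.
n = 10: n² + n + 11 = 121 = 11 × 11, composite.
So n = 10 is the smallest counterexample.

n = 10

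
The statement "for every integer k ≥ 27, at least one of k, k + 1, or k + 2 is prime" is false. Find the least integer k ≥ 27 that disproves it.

Check each integer k ≥ 27 in order until k, k + 1, k + 2 are all composite.
The first 5 eligible values, up to k = 31, all satisfy the conclusion.
k = 32: 32 = 2 × 16; 33 = 3 × 11; 34 = 2 × 17 — all composite.
Thus k = 32 disproves the claim, and no smaller k works.

k = 32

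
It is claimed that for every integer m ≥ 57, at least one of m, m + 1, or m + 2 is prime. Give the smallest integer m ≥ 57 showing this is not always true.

m = 62

A counterexample is any integer m ≥ 57 such that m, m + 1, m + 2 are all composite; we check each in order.
The first 5 eligible values, up to m = 61, all satisfy the conclusion.
m = 62: 62 = 2 × 31; 63 = 3 × 21; 64 = 2 × 32 — all composite.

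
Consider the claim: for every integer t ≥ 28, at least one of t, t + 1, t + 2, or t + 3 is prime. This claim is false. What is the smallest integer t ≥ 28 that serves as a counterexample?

A counterexample is any integer t ≥ 28 such that t, t + 1, t + 2, t + 3 are all composite; we check each in order.
For t = 28, 29, 30, 31 the conclusion holds.
t = 32: 32 = 2 × 16; 33 = 3 × 11; 34 = 2 × 17; 35 = 5 × 7 — all composite.
So t = 32 is the smallest counterexample.

t = 32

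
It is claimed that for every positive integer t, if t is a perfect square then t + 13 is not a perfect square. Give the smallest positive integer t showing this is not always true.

For t = 1, 4, 9, 16, 25 the conclusion holds.
t = 36: 36 = 6² and 36 + 13 = 49 = 7².
So t = 36 is the smallest counterexample.

t = 36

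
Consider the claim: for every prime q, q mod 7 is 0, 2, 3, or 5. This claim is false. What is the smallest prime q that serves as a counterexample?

q = 11

q = 2: 2 mod 7 = 2.
q = 3: 3 mod 7 = 3.
q = 5: 5 mod 7 = 5.
q = 7: 7 mod 7 = 0.
q = 11: 11 mod 7 = 4 — not in {0, 2, 3, 5}.
Hence q = 11 is a counterexample.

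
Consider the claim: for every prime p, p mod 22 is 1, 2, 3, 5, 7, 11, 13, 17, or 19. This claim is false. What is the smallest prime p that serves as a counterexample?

p = 31

A counterexample is any prime p such that the claim fails; we check each in order.
For p = 2, 3, 5, 7, 11, 13, 17, 19, 23, 29 the conclusion holds.
p = 31: 31 mod 22 = 9 — not in {1, 2, 3, 5, 7, 11, 13, 17, 19}.
Hence p = 31 is a counterexample.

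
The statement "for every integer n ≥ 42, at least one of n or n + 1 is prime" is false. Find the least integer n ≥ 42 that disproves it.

Check each integer n ≥ 42 in order until n, n + 1 are both composite.
For n = 42, 43 the conclusion holds.
n = 44: 44 = 2 × 22; 45 = 3 × 15 — both composite.
Thus n = 44 disproves the claim, and no smaller n works.

n = 44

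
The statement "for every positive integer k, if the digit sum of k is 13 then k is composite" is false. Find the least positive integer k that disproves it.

For k = 49, 58 the conclusion holds.
k = 67: digit sum 13; 67 is prime, not composite.

k = 67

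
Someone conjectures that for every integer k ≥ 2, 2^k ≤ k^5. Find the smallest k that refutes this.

Check each integer k ≥ 2 in order until 2^k > k^5.
For k = 2, 3, 4, 5, …, 20, 21, 22 the conclusion holds.
k = 23: 2^k = 8388608 and k^5 = 6436343, so 8388608 > 6436343.

k = 23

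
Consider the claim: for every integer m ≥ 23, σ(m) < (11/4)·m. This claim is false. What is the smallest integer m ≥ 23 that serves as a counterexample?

m = 60

We need the least integer m ≥ 23 for which the claim fails.
The first 37 eligible values, up to m = 59, all satisfy the conclusion.
m = 60: σ(60) = 168; 168 ≥ 165.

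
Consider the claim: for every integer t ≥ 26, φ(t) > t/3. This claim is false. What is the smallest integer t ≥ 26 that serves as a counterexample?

t = 30

For t = 26, 27, 28, 29 the conclusion holds.
t = 30: φ(30) = 8 and 30/3 = 10, so φ(30) ≤ 30/3.
So t = 30 is the smallest counterexample.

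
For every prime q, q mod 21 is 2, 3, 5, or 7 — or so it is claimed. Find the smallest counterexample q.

q = 2: 2 mod 21 = 2.
q = 3: 3 mod 21 = 3.
q = 5: 5 mod 21 = 5.
q = 7: 7 mod 21 = 7.
q = 11: 11 mod 21 = 11 — not in {2, 3, 5, 7}.
Hence q = 11 is a counterexample.

q = 11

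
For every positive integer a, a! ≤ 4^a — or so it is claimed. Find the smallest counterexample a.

a = 9

Check each positive integer a in order until a! > 4^a.
The first 8 eligible values, up to a = 8, all satisfy the conclusion.
a = 9: a! = 362880 and 4^a = 262144, so 362880 > 262144.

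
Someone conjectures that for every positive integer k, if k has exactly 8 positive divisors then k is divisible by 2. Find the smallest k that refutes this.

We need the least positive integer k for which k has exactly 8 positive divisors but k is not divisible by 2.
The first 12 eligible values, up to k = 104, all satisfy the conclusion.
k = 105: τ(105) = 8; 105 mod 2 = 1.
So k = 105 is the smallest counterexample.

k = 105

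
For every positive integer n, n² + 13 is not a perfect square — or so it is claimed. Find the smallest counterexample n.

For n = 1, 2, 3, 4, 5 the conclusion holds.
n = 6: 6² + 13 = 49 = 7², a perfect square.

n = 6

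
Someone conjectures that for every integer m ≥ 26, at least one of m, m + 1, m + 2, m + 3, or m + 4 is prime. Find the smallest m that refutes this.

m = 26: 29 is prime.
m = 27: 29 is prime.
m = 28: 29 is prime.
m = 29: 29 is prime.
m = 30: 31 is prime.
m = 31: 31 is prime.
m = 32: 32 = 2 × 16; 33 = 3 × 11; 34 = 2 × 17; 35 = 5 × 7; 36 = 2 × 18 — all composite.
So m = 32 is the smallest counterexample.

m = 32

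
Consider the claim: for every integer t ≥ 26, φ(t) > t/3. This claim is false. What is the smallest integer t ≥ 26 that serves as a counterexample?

t = 30

Check each integer t ≥ 26 in order until the claim fails.
The first 4 eligible values, up to t = 29, all satisfy the conclusion.
t = 30: φ(30) = 8 and 30/3 = 10, so φ(30) ≤ 30/3.
So t = 30 is the smallest counterexample.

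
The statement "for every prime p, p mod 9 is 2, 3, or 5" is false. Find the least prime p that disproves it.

p = 7

A counterexample is any prime p such that the claim fails; we check each in order.
p = 2: 2 mod 9 = 2.
p = 3: 3 mod 9 = 3.
p = 5: 5 mod 9 = 5.
p = 7: 7 mod 9 = 7 — not in {2, 3, 5}.
So p = 7 is the smallest counterexample.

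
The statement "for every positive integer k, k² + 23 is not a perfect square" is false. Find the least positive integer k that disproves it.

k = 11

Check each positive integer k in order until k² + 23 is a perfect square.
For k = 1, 2, 3, 4, 5, 6, 7, 8, 9, 10 the conclusion holds.
k = 11: 11² + 23 = 144 = 12², a perfect square.
So k = 11 is the smallest counterexample.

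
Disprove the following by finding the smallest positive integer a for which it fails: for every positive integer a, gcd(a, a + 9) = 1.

We need the least positive integer a for which gcd(a, a + 9) > 1.
a = 1: gcd(1, 10) = 1.
a = 2: gcd(2, 11) = 1.
a = 3: gcd(3, 12) = 3.
Hence a = 3 is a counterexample.

a = 3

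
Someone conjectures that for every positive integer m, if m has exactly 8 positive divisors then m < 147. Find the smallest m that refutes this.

Check each positive integer m in order until m has exactly 8 positive divisors but the claim fails.
For m = 24, 30, 40, 42, …, 135, 136, 138 the conclusion holds.
m = 152: τ(152) = 8; 152 ≥ 147.

m = 152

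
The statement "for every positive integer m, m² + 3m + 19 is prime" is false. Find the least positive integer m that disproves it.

Check each positive integer m in order until m² + 3m + 19 is not prime.
For m = 1, 2, 3, 4, …, 12, 13, 14 the conclusion holds.
m = 15: m² + 3m + 19 = 289 = 17 × 17, composite.
So m = 15 is the smallest counterexample.

m = 15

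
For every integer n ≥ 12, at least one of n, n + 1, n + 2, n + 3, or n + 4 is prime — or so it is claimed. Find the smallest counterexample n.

For n = 12, 13, 14, 15, …, 21, 22, 23 the conclusion holds.
n = 24: 24 = 2 × 12; 25 = 5 × 5; 26 = 2 × 13; 27 = 3 × 9; 28 = 2 × 14 — all composite.
Thus n = 24 disproves the claim, and no smaller n works.

n = 24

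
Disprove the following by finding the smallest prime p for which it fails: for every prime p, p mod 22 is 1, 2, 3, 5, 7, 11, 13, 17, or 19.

We need the least prime p for which the claim fails.
For p = 2, 3, 5, 7, 11, 13, 17, 19, 23, 29 the conclusion holds.
p = 31: 31 mod 22 = 9 — not in {1, 2, 3, 5, 7, 11, 13, 17, 19}.
So p = 31 is the smallest counterexample.

p = 31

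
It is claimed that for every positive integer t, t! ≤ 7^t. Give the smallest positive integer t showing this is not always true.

t = 17

Check each positive integer t in order until t! > 7^t.
For t = 1, 2, 3, 4, …, 14, 15, 16 the conclusion holds.
t = 17: t! = 355687428096000 and 7^t = 232630513987207, so 355687428096000 > 232630513987207.
Hence t = 17 is a counterexample.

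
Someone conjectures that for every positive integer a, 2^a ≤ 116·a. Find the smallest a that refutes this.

a = 11

The first 10 eligible values, up to a = 10, all satisfy the conclusion.
a = 11: 2^a = 2048 and 116·a = 1276, so 2048 > 1276.
Thus a = 11 disproves the claim, and no smaller a works.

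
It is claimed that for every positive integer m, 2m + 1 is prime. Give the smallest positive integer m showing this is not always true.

m = 4

Check each positive integer m in order until 2m + 1 is not prime.
For m = 1, 2, 3 the conclusion holds.
m = 4: 2m + 1 = 9 = 3 × 3, composite.
Hence m = 4 is a counterexample.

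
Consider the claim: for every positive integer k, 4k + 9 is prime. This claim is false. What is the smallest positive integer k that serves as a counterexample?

We need the least positive integer k for which 4k + 9 is not prime.
k = 1: 4k + 9 = 13, prime.
k = 2: 4k + 9 = 17, prime.
k = 3: 4k + 9 = 21 = 3 × 7, composite.

k = 3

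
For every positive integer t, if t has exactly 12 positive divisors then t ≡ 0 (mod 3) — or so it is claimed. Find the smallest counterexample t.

t = 140

A counterexample is any positive integer t such that t has exactly 12 positive divisors but the claim fails; we check each in order.
t = 60: τ(60) = 12; 60 ≡ 0 (mod 3).
t = 72: τ(72) = 12; 72 ≡ 0 (mod 3).
t = 84: τ(84) = 12; 84 ≡ 0 (mod 3).
t = 90: τ(90) = 12; 90 ≡ 0 (mod 3).
t = 96: τ(96) = 12; 96 ≡ 0 (mod 3).
t = 108: τ(108) = 12; 108 ≡ 0 (mod 3).
t = 126: τ(126) = 12; 126 ≡ 0 (mod 3).
t = 132: τ(132) = 12; 132 ≡ 0 (mod 3).
t = 140: τ(140) = 12; 140 ≡ 2 (mod 3).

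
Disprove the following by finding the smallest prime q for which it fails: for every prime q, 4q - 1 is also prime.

For q = 2, 3, 5 the conclusion holds.
q = 7: 4q - 1 = 27 = 3 × 9, not prime.
Thus q = 7 disproves the claim, and no smaller q works.

q = 7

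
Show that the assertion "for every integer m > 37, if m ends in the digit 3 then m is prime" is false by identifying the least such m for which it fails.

Check each integer m > 37 in order until m ends in the digit 3 but m is not prime.
For m = 43, 53 the conclusion holds.
m = 63: 63 ends in 3; 63 = 3 × 21, composite.
Hence m = 63 is a counterexample.

m = 63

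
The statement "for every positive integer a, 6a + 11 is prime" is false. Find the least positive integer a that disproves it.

a = 4

For a = 1, 2, 3 the conclusion holds.
a = 4: 6a + 11 = 35 = 5 × 7, composite.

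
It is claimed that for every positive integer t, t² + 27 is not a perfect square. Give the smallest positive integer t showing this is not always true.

A counterexample is any positive integer t such that t² + 27 is a perfect square; we check each in order.
For t = 1, 2 the conclusion holds.
t = 3: 3² + 27 = 36 = 6², a perfect square.
Thus t = 3 disproves the claim, and no smaller t works.

t = 3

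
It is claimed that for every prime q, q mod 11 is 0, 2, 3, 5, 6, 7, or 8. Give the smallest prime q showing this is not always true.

q = 23

A counterexample is any prime q such that the claim fails; we check each in order.
The first 8 eligible values, up to q = 19, all satisfy the conclusion.
q = 23: 23 mod 11 = 1 — not in {0, 2, 3, 5, 6, 7, 8}.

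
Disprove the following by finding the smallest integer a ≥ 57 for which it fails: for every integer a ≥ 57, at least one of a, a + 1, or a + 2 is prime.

a = 62

Check each integer a ≥ 57 in order until a, a + 1, a + 2 are all composite.
For a = 57, 58, 59, 60, 61 the conclusion holds.
a = 62: 62 = 2 × 31; 63 = 3 × 21; 64 = 2 × 32 — all composite.
So a = 62 is the smallest counterexample.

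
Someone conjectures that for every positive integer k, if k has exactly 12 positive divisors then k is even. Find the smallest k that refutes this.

k = 315

We need the least positive integer k for which k has exactly 12 positive divisors but k is odd.
For k = 60, 72, 84, 90, …, 294, 306, 308 the conclusion holds.
k = 315: divisors of 315: 12 divisors; 315 is odd.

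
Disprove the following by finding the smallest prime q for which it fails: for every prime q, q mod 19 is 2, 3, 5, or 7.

q = 11

The first 4 eligible values, up to q = 7, all satisfy the conclusion.
q = 11: 11 mod 19 = 11 — not in {2, 3, 5, 7}.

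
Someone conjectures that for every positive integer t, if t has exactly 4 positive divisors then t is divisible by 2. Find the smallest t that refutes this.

A counterexample is any positive integer t such that t has exactly 4 positive divisors but t is not divisible by 2; we check each in order.
t = 6: τ(6) = 4; 6 mod 2 = 0.
t = 8: τ(8) = 4; 8 mod 2 = 0.
t = 10: τ(10) = 4; 10 mod 2 = 0.
t = 14: τ(14) = 4; 14 mod 2 = 0.
t = 15: τ(15) = 4; 15 mod 2 = 1.
Thus t = 15 disproves the claim, and no smaller t works.

t = 15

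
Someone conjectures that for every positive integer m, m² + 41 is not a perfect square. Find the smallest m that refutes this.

m = 20

The first 19 eligible values, up to m = 19, all satisfy the conclusion.
m = 20: 20² + 41 = 441 = 21², a perfect square.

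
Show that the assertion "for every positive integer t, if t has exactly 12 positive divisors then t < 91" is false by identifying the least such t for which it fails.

t = 96

For t = 60, 72, 84, 90 the conclusion holds.
t = 96: τ(96) = 12; 96 ≥ 91.
Thus t = 96 disproves the claim, and no smaller t works.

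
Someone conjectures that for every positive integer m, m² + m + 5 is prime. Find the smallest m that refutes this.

A counterexample is any positive integer m such that m² + m + 5 is not prime; we check each in order.
m = 1: m² + m + 5 = 7, prime.
m = 2: m² + m + 5 = 11, prime.
m = 3: m² + m + 5 = 17, prime.
m = 4: m² + m + 5 = 25 = 5 × 5, composite.

m = 4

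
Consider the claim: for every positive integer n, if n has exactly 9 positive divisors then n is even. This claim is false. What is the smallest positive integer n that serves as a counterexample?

n = 36: divisors of 36: 9 divisors; 36 is even.
n = 100: divisors of 100: 9 divisors; 100 is even.
n = 196: divisors of 196: 9 divisors; 196 is even.
n = 225: divisors of 225: 9 divisors; 225 is odd.
So n = 225 is the smallest counterexample.

n = 225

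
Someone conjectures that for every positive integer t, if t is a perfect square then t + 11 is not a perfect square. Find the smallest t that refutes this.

t = 25

We need the least positive integer t for which t is a perfect square but t + 11 is a perfect square.
For t = 1, 4, 9, 16 the conclusion holds.
t = 25: 25 = 5² and 25 + 11 = 36 = 6².
Hence t = 25 is a counterexample.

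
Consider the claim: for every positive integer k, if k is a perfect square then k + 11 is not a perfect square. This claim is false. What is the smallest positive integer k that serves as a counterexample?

We need the least positive integer k for which k is a perfect square but k + 11 is a perfect square.
For k = 1, 4, 9, 16 the conclusion holds.
k = 25: 25 = 5² and 25 + 11 = 36 = 6².
So k = 25 is the smallest counterexample.

k = 25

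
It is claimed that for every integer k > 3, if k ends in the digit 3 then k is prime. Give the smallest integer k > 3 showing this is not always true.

A counterexample is any integer k > 3 such that k ends in the digit 3 but k is not prime; we check each in order.
For k = 13, 23 the conclusion holds.
k = 33: 33 ends in 3; 33 = 3 × 11, composite.
Hence k = 33 is a counterexample.

k = 33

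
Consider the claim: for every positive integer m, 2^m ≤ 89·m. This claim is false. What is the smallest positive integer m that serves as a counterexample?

m = 10

The first 9 eligible values, up to m = 9, all satisfy the conclusion.
m = 10: 2^m = 1024 and 89·m = 890, so 1024 > 890.
Hence m = 10 is a counterexample.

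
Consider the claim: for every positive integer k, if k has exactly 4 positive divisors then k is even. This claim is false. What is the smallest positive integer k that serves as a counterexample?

Check each positive integer k in order until k has exactly 4 positive divisors but k is odd.
k = 6: divisors of 6: 1, 2, 3, 6; 6 is even.
k = 8: divisors of 8: 1, 2, 4, 8; 8 is even.
k = 10: divisors of 10: 1, 2, 5, 10; 10 is even.
k = 14: divisors of 14: 1, 2, 7, 14; 14 is even.
k = 15: divisors of 15: 1, 3, 5, 15; 15 is odd.

k = 15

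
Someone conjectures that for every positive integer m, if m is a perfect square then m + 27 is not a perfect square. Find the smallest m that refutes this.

m = 9

Check each positive integer m in order until m is a perfect square but m + 27 is a perfect square.
m = 1: 1 + 27 = 28, not a perfect square.
m = 4: 4 + 27 = 31, not a perfect square.
m = 9: 9 = 3² and 9 + 27 = 36 = 6².
Thus m = 9 disproves the claim, and no smaller m works.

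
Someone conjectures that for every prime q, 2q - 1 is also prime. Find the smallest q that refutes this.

For q = 2, 3 the conclusion holds.
q = 5: 2q - 1 = 9 = 3 × 3, not prime.

q = 5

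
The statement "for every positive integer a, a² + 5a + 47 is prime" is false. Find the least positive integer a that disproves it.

a = 38

The first 37 eligible values, up to a = 37, all satisfy the conclusion.
a = 38: a² + 5a + 47 = 1681 = 41 × 41, composite.
Thus a = 38 disproves the claim, and no smaller a works.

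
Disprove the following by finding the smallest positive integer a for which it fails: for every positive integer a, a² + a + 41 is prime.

a = 40

A counterexample is any positive integer a such that a² + a + 41 is not prime; we check each in order.
The first 39 eligible values, up to a = 39, all satisfy the conclusion.
a = 40: a² + a + 41 = 1681 = 41 × 41, composite.
So a = 40 is the smallest counterexample.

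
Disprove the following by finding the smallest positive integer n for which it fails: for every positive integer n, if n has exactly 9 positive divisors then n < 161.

A counterexample is any positive integer n such that n has exactly 9 positive divisors but the claim fails; we check each in order.
For n = 36, 100 the conclusion holds.
n = 196: τ(196) = 9; 196 ≥ 161.

n = 196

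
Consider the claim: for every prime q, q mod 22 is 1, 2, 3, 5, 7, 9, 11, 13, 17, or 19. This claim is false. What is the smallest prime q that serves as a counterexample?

q = 37

Check each prime q in order until the claim fails.
The first 11 eligible values, up to q = 31, all satisfy the conclusion.
q = 37: 37 mod 22 = 15 — not in {1, 2, 3, 5, 7, 9, 11, 13, 17, 19}.
Hence q = 37 is a counterexample.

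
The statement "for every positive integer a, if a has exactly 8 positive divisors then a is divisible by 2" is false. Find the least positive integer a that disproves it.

a = 105

We need the least positive integer a for which a has exactly 8 positive divisors but a is not divisible by 2.
The first 12 eligible values, up to a = 104, all satisfy the conclusion.
a = 105: τ(105) = 8; 105 mod 2 = 1.
Thus a = 105 disproves the claim, and no smaller a works.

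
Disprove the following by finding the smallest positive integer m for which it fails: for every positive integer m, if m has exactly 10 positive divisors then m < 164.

m = 48: τ(48) = 10; 48 < 164.
m = 80: τ(80) = 10; 80 < 164.
m = 112: τ(112) = 10; 112 < 164.
m = 162: τ(162) = 10; 162 < 164.
m = 176: τ(176) = 10; 176 ≥ 164.

m = 176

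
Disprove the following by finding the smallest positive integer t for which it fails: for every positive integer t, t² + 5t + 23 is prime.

t = 14

We need the least positive integer t for which t² + 5t + 23 is not prime.
For t = 1, 2, 3, 4, …, 11, 12, 13 the conclusion holds.
t = 14: t² + 5t + 23 = 289 = 17 × 17, composite.
Hence t = 14 is a counterexample.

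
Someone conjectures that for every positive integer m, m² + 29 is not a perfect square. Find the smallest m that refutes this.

m = 14

Check each positive integer m in order until m² + 29 is a perfect square.
For m = 1, 2, 3, 4, …, 11, 12, 13 the conclusion holds.
m = 14: 14² + 29 = 225 = 15², a perfect square.
Thus m = 14 disproves the claim, and no smaller m works.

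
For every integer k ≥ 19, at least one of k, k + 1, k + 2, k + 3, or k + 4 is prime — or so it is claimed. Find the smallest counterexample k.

k = 24

We need the least integer k ≥ 19 for which k, k + 1, k + 2, k + 3, k + 4 are all composite.
The first 5 eligible values, up to k = 23, all satisfy the conclusion.
k = 24: 24 = 2 × 12; 25 = 5 × 5; 26 = 2 × 13; 27 = 3 × 9; 28 = 2 × 14 — all composite.
Thus k = 24 disproves the claim, and no smaller k works.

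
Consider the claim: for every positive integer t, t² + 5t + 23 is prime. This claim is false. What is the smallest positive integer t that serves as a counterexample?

A counterexample is any positive integer t such that t² + 5t + 23 is not prime; we check each in order.
For t = 1, 2, 3, 4, …, 11, 12, 13 the conclusion holds.
t = 14: t² + 5t + 23 = 289 = 17 × 17, composite.
So t = 14 is the smallest counterexample.

t = 14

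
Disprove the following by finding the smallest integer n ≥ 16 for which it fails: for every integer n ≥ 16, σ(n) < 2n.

A counterexample is any integer n ≥ 16 such that the claim fails; we check each in order.
n = 16: σ(16) = 31; 31 < 32.
n = 17: σ(17) = 18; 18 < 34.
n = 18: σ(18) = 39; 39 ≥ 36.
Hence n = 18 is a counterexample.

n = 18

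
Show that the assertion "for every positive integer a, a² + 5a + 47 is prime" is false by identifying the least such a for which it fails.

Check each positive integer a in order until a² + 5a + 47 is not prime.
The first 37 eligible values, up to a = 37, all satisfy the conclusion.
a = 38: a² + 5a + 47 = 1681 = 41 × 41, composite.

a = 38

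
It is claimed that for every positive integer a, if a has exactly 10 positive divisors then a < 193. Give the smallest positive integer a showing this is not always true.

a = 208

Check each positive integer a in order until a has exactly 10 positive divisors but the claim fails.
For a = 48, 80, 112, 162, 176 the conclusion holds.
a = 208: τ(208) = 10; 208 ≥ 193.
So a = 208 is the smallest counterexample.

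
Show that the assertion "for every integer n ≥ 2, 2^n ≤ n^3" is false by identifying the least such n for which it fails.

n = 10

The first 8 eligible values, up to n = 9, all satisfy the conclusion.
n = 10: 2^n = 1024 and n^3 = 1000, so 1024 > 1000.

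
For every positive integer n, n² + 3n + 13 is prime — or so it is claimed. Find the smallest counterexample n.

n = 9

We need the least positive integer n for which n² + 3n + 13 is not prime.
n = 1: n² + 3n + 13 = 17, prime.
n = 2: n² + 3n + 13 = 23, prime.
n = 3: n² + 3n + 13 = 31, prime.
n = 4: n² + 3n + 13 = 41, prime.
n = 5: n² + 3n + 13 = 53, prime.
n = 6: n² + 3n + 13 = 67, prime.
n = 7: n² + 3n + 13 = 83, prime.
n = 8: n² + 3n + 13 = 101, prime.
n = 9: n² + 3n + 13 = 121 = 11 × 11, composite.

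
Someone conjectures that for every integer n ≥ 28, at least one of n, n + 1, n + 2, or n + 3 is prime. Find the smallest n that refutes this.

n = 32

Check each integer n ≥ 28 in order until n, n + 1, n + 2, n + 3 are all composite.
For n = 28, 29, 30, 31 the conclusion holds.
n = 32: 32 = 2 × 16; 33 = 3 × 11; 34 = 2 × 17; 35 = 5 × 7 — all composite.
Thus n = 32 disproves the claim, and no smaller n works.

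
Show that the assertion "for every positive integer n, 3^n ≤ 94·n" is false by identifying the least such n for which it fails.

n = 6

Check each positive integer n in order until 3^n > 94·n.
The first 5 eligible values, up to n = 5, all satisfy the conclusion.
n = 6: 3^n = 729 and 94·n = 564, so 729 > 564.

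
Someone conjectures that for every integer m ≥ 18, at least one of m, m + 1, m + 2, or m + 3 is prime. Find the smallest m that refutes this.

A counterexample is any integer m ≥ 18 such that m, m + 1, m + 2, m + 3 are all composite; we check each in order.
m = 18: 19 is prime.
m = 19: 19 is prime.
m = 20: 23 is prime.
m = 21: 23 is prime.
m = 22: 23 is prime.
m = 23: 23 is prime.
m = 24: 24 = 2 × 12; 25 = 5 × 5; 26 = 2 × 13; 27 = 3 × 9 — all composite.

m = 24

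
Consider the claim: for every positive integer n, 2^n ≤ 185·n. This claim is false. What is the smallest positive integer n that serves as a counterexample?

n = 11

A counterexample is any positive integer n such that 2^n > 185·n; we check each in order.
For n = 1, 2, 3, 4, 5, 6, 7, 8, 9, 10 the conclusion holds.
n = 11: 2^n = 2048 and 185·n = 2035, so 2048 > 2035.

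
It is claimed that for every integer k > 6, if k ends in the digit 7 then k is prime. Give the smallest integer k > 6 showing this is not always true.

k = 7: 7 ends in 7 and is prime.
k = 17: 17 ends in 7 and is prime.
k = 27: 27 ends in 7; 27 = 3 × 9, composite.

k = 27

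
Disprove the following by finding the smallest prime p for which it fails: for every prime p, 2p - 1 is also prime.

p = 5

A counterexample is any prime p such that 2p - 1 is not prime; we check each in order.
For p = 2, 3 the conclusion holds.
p = 5: 2p - 1 = 9 = 3 × 3, not prime.
So p = 5 is the smallest counterexample.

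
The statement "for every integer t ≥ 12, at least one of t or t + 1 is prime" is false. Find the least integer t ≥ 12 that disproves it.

t = 14

For t = 12, 13 the conclusion holds.
t = 14: 14 = 2 × 7; 15 = 3 × 5 — both composite.
So t = 14 is the smallest counterexample.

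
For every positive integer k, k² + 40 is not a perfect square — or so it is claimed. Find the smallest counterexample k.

k = 3

We need the least positive integer k for which k² + 40 is a perfect square.
k = 1: 1² + 40 = 41, not a perfect square.
k = 2: 2² + 40 = 44, not a perfect square.
k = 3: 3² + 40 = 49 = 7², a perfect square.
Hence k = 3 is a counterexample.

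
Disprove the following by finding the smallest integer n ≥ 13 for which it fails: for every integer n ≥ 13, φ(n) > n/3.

n = 18

The first 5 eligible values, up to n = 17, all satisfy the conclusion.
n = 18: φ(18) = 6 and 18/3 = 6, so φ(18) ≤ 18/3.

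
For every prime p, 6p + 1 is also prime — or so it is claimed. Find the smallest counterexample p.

Check each prime p in order until 6p + 1 is not prime.
For p = 2, 3, 5, 7, 11, 13, 17 the conclusion holds.
p = 19: 6p + 1 = 115 = 5 × 23, not prime.
Hence p = 19 is a counterexample.

p = 19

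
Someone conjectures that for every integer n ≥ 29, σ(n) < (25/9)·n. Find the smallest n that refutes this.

n = 60

The first 31 eligible values, up to n = 59, all satisfy the conclusion.
n = 60: σ(60) = 168; 168 ≥ 500/3.
Thus n = 60 disproves the claim, and no smaller n works.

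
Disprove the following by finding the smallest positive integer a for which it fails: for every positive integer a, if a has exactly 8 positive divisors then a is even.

Check each positive integer a in order until a has exactly 8 positive divisors but a is odd.
For a = 24, 30, 40, 42, …, 88, 102, 104 the conclusion holds.
a = 105: divisors of 105: 1, 3, 5, 7, 15, 21, 35, 105; 105 is odd.

a = 105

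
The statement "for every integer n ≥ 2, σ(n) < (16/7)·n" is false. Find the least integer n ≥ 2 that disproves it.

A counterexample is any integer n ≥ 2 such that the claim fails; we check each in order.
For n = 2, 3, 4, 5, 6, 7, 8, 9, 10, 11 the conclusion holds.
n = 12: σ(12) = 28; 28 ≥ 192/7.
Hence n = 12 is a counterexample.

n = 12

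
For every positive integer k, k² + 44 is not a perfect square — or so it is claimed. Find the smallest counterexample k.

A counterexample is any positive integer k such that k² + 44 is a perfect square; we check each in order.
The first 9 eligible values, up to k = 9, all satisfy the conclusion.
k = 10: 10² + 44 = 144 = 12², a perfect square.

k = 10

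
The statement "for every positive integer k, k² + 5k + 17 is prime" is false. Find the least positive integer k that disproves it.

The first 7 eligible values, up to k = 7, all satisfy the conclusion.
k = 8: k² + 5k + 17 = 121 = 11 × 11, composite.

k = 8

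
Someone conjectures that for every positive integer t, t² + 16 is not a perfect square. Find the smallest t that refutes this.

A counterexample is any positive integer t such that t² + 16 is a perfect square; we check each in order.
t = 1: 1² + 16 = 17, not a perfect square.
t = 2: 2² + 16 = 20, not a perfect square.
t = 3: 3² + 16 = 25 = 5², a perfect square.
Hence t = 3 is a counterexample.

t = 3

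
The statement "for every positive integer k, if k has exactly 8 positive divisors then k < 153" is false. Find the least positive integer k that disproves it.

We need the least positive integer k for which k has exactly 8 positive divisors but the claim fails.
For k = 24, 30, 40, 42, …, 136, 138, 152 the conclusion holds.
k = 154: τ(154) = 8; 154 ≥ 153.
So k = 154 is the smallest counterexample.

k = 154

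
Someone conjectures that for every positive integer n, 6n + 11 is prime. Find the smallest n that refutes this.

We need the least positive integer n for which 6n + 11 is not prime.
n = 1: 6n + 11 = 17, prime.
n = 2: 6n + 11 = 23, prime.
n = 3: 6n + 11 = 29, prime.
n = 4: 6n + 11 = 35 = 5 × 7, composite.

n = 4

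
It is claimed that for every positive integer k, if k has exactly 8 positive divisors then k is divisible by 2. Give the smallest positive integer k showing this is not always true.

We need the least positive integer k for which k has exactly 8 positive divisors but k is not divisible by 2.
For k = 24, 30, 40, 42, …, 88, 102, 104 the conclusion holds.
k = 105: τ(105) = 8; 105 mod 2 = 1.

k = 105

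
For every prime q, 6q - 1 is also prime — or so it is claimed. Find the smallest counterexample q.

q = 11

The first 4 eligible values, up to q = 7, all satisfy the conclusion.
q = 11: 6q - 1 = 65 = 5 × 13, not prime.
So q = 11 is the smallest counterexample.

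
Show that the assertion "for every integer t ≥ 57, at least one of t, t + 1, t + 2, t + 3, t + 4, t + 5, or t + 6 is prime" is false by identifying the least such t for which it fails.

We need the least integer t ≥ 57 for which t, t + 1, t + 2, t + 3, t + 4, t + 5, t + 6 are all composite.
For t = 57, 58, 59, 60, …, 87, 88, 89 the conclusion holds.
t = 90: 90 = 2 × 45; 91 = 7 × 13; 92 = 2 × 46; 93 = 3 × 31; 94 = 2 × 47; 95 = 5 × 19; 96 = 2 × 48 — all composite.

t = 90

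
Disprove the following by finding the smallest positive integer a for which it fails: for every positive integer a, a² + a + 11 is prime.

Check each positive integer a in order until a² + a + 11 is not prime.
For a = 1, 2, 3, 4, 5, 6, 7, 8, 9 the conclusion holds.
a = 10: a² + a + 11 = 121 = 11 × 11, composite.

a = 10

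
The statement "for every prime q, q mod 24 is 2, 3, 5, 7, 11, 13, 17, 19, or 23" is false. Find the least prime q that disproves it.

q = 73

For q = 2, 3, 5, 7, …, 61, 67, 71 the conclusion holds.
q = 73: 73 mod 24 = 1 — not in {2, 3, 5, 7, 11, 13, 17, 19, 23}.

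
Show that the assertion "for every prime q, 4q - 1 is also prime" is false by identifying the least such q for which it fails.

A counterexample is any prime q such that 4q - 1 is not prime; we check each in order.
q = 2: 4q - 1 = 7, prime.
q = 3: 4q - 1 = 11, prime.
q = 5: 4q - 1 = 19, prime.
q = 7: 4q - 1 = 27 = 3 × 9, not prime.

q = 7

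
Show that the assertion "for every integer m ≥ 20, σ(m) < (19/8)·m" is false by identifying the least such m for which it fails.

m = 24

A counterexample is any integer m ≥ 20 such that the claim fails; we check each in order.
The first 4 eligible values, up to m = 23, all satisfy the conclusion.
m = 24: σ(24) = 60; 60 ≥ 57.
Hence m = 24 is a counterexample.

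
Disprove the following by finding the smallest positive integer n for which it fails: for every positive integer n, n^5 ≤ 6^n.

A counterexample is any positive integer n such that n^5 > 6^n; we check each in order.
n = 1: n^5 = 1 and 6^n = 6, so 1 ≤ 6.
n = 2: n^5 = 32 and 6^n = 36, so 32 ≤ 36.
n = 3: n^5 = 243 and 6^n = 216, so 243 > 216.

n = 3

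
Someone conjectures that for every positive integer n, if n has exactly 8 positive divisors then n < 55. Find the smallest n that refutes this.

A counterexample is any positive integer n such that n has exactly 8 positive divisors but the claim fails; we check each in order.
n = 24: τ(24) = 8; 24 < 55.
n = 30: τ(30) = 8; 30 < 55.
n = 40: τ(40) = 8; 40 < 55.
n = 42: τ(42) = 8; 42 < 55.
n = 54: τ(54) = 8; 54 < 55.
n = 56: τ(56) = 8; 56 ≥ 55.
Hence n = 56 is a counterexample.

n = 56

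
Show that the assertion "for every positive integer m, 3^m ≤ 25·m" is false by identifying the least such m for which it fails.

m = 1: 3^m = 3 and 25·m = 25, so 3 ≤ 25.
m = 2: 3^m = 9 and 25·m = 50, so 9 ≤ 50.
m = 3: 3^m = 27 and 25·m = 75, so 27 ≤ 75.
m = 4: 3^m = 81 and 25·m = 100, so 81 ≤ 100.
m = 5: 3^m = 243 and 25·m = 125, so 243 > 125.
Hence m = 5 is a counterexample.

m = 5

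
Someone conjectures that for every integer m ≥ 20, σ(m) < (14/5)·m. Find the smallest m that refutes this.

The first 40 eligible values, up to m = 59, all satisfy the conclusion.
m = 60: σ(60) = 168; 168 ≥ 168.
Thus m = 60 disproves the claim, and no smaller m works.

m = 60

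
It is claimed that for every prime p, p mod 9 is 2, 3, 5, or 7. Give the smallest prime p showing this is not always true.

The first 5 eligible values, up to p = 11, all satisfy the conclusion.
p = 13: 13 mod 9 = 4 — not in {2, 3, 5, 7}.

p = 13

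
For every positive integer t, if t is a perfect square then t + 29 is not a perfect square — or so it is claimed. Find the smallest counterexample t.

We need the least positive integer t for which t is a perfect square but t + 29 is a perfect square.
For t = 1, 4, 9, 16, …, 121, 144, 169 the conclusion holds.
t = 196: 196 = 14² and 196 + 29 = 225 = 15².
Hence t = 196 is a counterexample.

t = 196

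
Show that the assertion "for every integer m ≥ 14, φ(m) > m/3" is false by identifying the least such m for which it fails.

m = 18

A counterexample is any integer m ≥ 14 such that the claim fails; we check each in order.
The first 4 eligible values, up to m = 17, all satisfy the conclusion.
m = 18: φ(18) = 6 and 18/3 = 6, so φ(18) ≤ 18/3.
Hence m = 18 is a counterexample.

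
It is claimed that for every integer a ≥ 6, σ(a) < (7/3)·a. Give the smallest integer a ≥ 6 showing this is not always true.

a = 12

a = 6: σ(6) = 12; 12 < 14.
a = 7: σ(7) = 8; 8 < 49/3.
a = 8: σ(8) = 15; 15 < 56/3.
a = 9: σ(9) = 13; 13 < 21.
a = 10: σ(10) = 18; 18 < 70/3.
a = 11: σ(11) = 12; 12 < 77/3.
a = 12: σ(12) = 28; 28 ≥ 28.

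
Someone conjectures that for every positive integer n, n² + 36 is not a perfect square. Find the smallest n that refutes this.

A counterexample is any positive integer n such that n² + 36 is a perfect square; we check each in order.
For n = 1, 2, 3, 4, 5, 6, 7 the conclusion holds.
n = 8: 8² + 36 = 100 = 10², a perfect square.

n = 8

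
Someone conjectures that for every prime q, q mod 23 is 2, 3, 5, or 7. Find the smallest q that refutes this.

A counterexample is any prime q such that the claim fails; we check each in order.
The first 4 eligible values, up to q = 7, all satisfy the conclusion.
q = 11: 11 mod 23 = 11 — not in {2, 3, 5, 7}.
Hence q = 11 is a counterexample.

q = 11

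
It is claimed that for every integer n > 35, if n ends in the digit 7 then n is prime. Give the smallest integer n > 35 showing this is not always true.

n = 57

For n = 37, 47 the conclusion holds.
n = 57: 57 ends in 7; 57 = 3 × 19, composite.
Hence n = 57 is a counterexample.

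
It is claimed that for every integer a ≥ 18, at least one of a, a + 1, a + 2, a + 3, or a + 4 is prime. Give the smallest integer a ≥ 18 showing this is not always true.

a = 24

The first 6 eligible values, up to a = 23, all satisfy the conclusion.
a = 24: 24 = 2 × 12; 25 = 5 × 5; 26 = 2 × 13; 27 = 3 × 9; 28 = 2 × 14 — all composite.
Thus a = 24 disproves the claim, and no smaller a works.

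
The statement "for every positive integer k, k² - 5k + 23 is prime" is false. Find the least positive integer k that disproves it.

For k = 1, 2, 3, 4, …, 16, 17, 18 the conclusion holds.
k = 19: k² - 5k + 23 = 289 = 17 × 17, composite.

k = 19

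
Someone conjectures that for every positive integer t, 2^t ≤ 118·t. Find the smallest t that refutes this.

A counterexample is any positive integer t such that 2^t > 118·t; we check each in order.
For t = 1, 2, 3, 4, 5, 6, 7, 8, 9, 10 the conclusion holds.
t = 11: 2^t = 2048 and 118·t = 1298, so 2048 > 1298.

t = 11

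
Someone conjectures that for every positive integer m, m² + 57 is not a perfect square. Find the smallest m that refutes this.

m = 8

For m = 1, 2, 3, 4, 5, 6, 7 the conclusion holds.
m = 8: 8² + 57 = 121 = 11², a perfect square.
Hence m = 8 is a counterexample.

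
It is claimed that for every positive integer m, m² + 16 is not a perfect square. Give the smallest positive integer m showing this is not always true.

m = 3

For m = 1, 2 the conclusion holds.
m = 3: 3² + 16 = 25 = 5², a perfect square.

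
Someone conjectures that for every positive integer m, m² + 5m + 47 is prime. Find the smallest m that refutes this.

m = 38

We need the least positive integer m for which m² + 5m + 47 is not prime.
For m = 1, 2, 3, 4, …, 35, 36, 37 the conclusion holds.
m = 38: m² + 5m + 47 = 1681 = 41 × 41, composite.
Hence m = 38 is a counterexample.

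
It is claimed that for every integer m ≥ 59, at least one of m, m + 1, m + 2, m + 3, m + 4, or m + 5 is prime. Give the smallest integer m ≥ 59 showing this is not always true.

We need the least integer m ≥ 59 for which m, m + 1, m + 2, m + 3, m + 4, m + 5 are all composite.
For m = 59, 60, 61, 62, …, 87, 88, 89 the conclusion holds.
m = 90: 90 = 2 × 45; 91 = 7 × 13; 92 = 2 × 46; 93 = 3 × 31; 94 = 2 × 47; 95 = 5 × 19 — all composite.
Hence m = 90 is a counterexample.

m = 90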